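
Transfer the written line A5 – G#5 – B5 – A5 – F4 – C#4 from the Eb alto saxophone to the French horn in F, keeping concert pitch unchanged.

G5 F#5 A5 G5 Eb4 B3

First find concert pitch: the Eb alto saxophone sounds a major sixth below written, so A5 G#5 B5 A5 F4 C#4 sounds C5 B4 D5 C5 Ab3 E3.
Then write for French horn in F: it sounds a perfect fifth below written, so the part must be a perfect fifth above concert.
C5 → G5
B4 → F#5
D5 → A5
C5 → G5
Ab3 → Eb4
E3 → B3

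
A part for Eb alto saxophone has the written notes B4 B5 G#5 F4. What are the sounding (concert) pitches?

Written C4 on the Eb alto saxophone sounds as Eb3, a major sixth lower; apply that shift to every note.
B4 to D4
B5 to D5
G#5 to B4
F4 to Ab3

D4 D5 B4 Ab3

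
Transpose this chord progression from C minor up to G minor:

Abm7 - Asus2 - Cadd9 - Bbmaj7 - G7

Ebm7 Esus2 Gadd9 Fmaj7 D7

C minor up to G minor is a perfect fifth; each chord root moves by that interval while the quality stays the same.
Abm7: root Ab up a perfect fifth → Eb, giving Ebm7.
Asus2: root A up a perfect fifth → E, giving Esus2.
Cadd9: root C up a perfect fifth → G, giving Gadd9.
Bbmaj7: root Bb up a perfect fifth → F, giving Fmaj7.
G7: root G up a perfect fifth → D, giving D7.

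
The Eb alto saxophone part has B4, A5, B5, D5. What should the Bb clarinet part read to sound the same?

E4 D5 E5 G4

First find concert pitch: the Eb alto saxophone sounds a major sixth below written, so B4 A5 B5 D5 sounds D4 C5 D5 F4.
Then write for Bb clarinet: it sounds a major second below written, so the part must be a major second above concert.
D4 → E4
C5 → D5
D5 → E5
F4 → G4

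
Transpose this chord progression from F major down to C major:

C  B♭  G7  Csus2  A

G F D7 Gsus2 E

F major down to C major is a perfect fourth; each chord root moves by that interval while the quality stays the same.
C: root C down a perfect fourth → G, giving G.
B♭: root B♭ down a perfect fourth → F, giving F.
G7: root G down a perfect fourth → D, giving D7.
Csus2: root C down a perfect fourth → G, giving Gsus2.
A: root A down a perfect fourth → E, giving E.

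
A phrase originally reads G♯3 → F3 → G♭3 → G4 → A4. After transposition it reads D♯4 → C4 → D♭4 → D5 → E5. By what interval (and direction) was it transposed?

up a perfect fifth

Take the first pair: G#3 → D#4. G to D spans 5 letter names, so the interval is some kind of fifth.
G#3 to D#4 is 7 semitones, which makes it a perfect fifth; the second version is higher, so the direction is up.
Checking another pair — A4 → E5 — gives the same interval.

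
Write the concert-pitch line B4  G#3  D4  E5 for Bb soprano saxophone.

C#5 A#3 E4 F#5

Written C4 sounds as Bb3 on the Bb soprano saxophone, so concert pitches are written a major second up.
B4 becomes C#5
G#3 becomes A#3
D4 becomes E4
E5 becomes F#5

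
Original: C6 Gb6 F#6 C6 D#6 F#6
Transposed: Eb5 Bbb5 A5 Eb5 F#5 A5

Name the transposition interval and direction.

down a major sixth

From C6 to Eb5 is 6 letter names — a sixth of some quality.
Eb5 to C6 is 9 semitones, which makes it a major sixth; the second version is lower, so the direction is down.
Checking another pair — F#6 → A5 — gives the same interval.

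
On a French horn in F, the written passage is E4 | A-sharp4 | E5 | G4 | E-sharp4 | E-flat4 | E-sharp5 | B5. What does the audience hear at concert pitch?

The French horn in F sounds a perfect fifth below written, so transpose each written note down a perfect fifth.
E4 becomes A3
A#4 becomes D#4
E5 becomes A4
G4 becomes C4
E#4 becomes A#3
Eb4 becomes Ab3
E#5 becomes A#4
B5 becomes E5

A3 D#4 A4 C4 A#3 Ab3 A#4 E5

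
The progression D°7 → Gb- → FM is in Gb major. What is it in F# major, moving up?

C##°7 F#- E#M

Gb major up to F# major is an augmented seventh; each chord root moves by that interval while the quality stays the same.
D°7: root D up an augmented seventh → C##, giving C##°7.
Gb-: root Gb up an augmented seventh → F#, giving F#-.
FM: root F up an augmented seventh → E#, giving E#M.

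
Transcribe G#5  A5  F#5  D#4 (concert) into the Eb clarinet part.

Written C4 sounds as Eb4 on the Eb clarinet, so concert pitches are written a minor third down.
G#5 -> E#5
A5 -> F#5
F#5 -> D#5
D#4 -> B#3

E#5 F#5 D#5 B#3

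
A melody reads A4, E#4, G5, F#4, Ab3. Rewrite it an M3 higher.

A4 → C#5
E#4 → G##4
G5 → B5
F#4 → A#4
Ab3 → C4

C#5 G##4 B5 A#4 C4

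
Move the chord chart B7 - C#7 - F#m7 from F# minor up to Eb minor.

Ab7 Bb7 Ebm7

F# minor up to Eb minor is a diminished seventh; each chord root moves by that interval while the quality stays the same.
B7: root B up a diminished seventh → Ab, giving Ab7.
C#7: root C# up a diminished seventh → Bb, giving Bb7.
F#m7: root F# up a diminished seventh → Eb, giving Ebm7.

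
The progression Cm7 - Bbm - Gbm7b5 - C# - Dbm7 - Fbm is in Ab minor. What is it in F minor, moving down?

Am7 Gm Ebm7b5 A# Bbm7 Dbm

Ab minor down to F minor is a minor third; each chord root moves by that interval while the quality stays the same.
Cm7: root C down a minor third → A, giving Am7.
Bbm: root Bb down a minor third → G, giving Gm.
Gbm7b5: root Gb down a minor third → Eb, giving Ebm7b5.
C#: root C# down a minor third → A#, giving A#.
Dbm7: root Db down a minor third → Bb, giving Bbm7.
Fbm: root Fb down a minor third → Db, giving Dbm.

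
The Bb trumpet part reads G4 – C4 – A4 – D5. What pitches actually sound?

The Bb trumpet sounds a major second below written, so transpose each written note down a major second.
G4 -> F4
C4 -> Bb3
A4 -> G4
D5 -> C5

F4 Bb3 G4 C5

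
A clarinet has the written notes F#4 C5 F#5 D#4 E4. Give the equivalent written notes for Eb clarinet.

B#3 F#4 B#4 G##3 A#3

First find concert pitch: the A clarinet sounds a minor third below written, so F#4 C5 F#5 D#4 E4 sounds D#4 A4 D#5 B#3 C#4.
Then write for Eb clarinet: it sounds a minor third above written, so the part must be a minor third below concert.
D#4 → B#3
A4 → F#4
D#5 → B#4
B#3 → G##3
C#4 → A#3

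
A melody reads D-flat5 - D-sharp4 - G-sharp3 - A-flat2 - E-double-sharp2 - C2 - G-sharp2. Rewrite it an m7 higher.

Cb6 C#5 F#4 Gb3 D##3 Bb2 F#3

A minor seventh up from Db5 gives Cb6.
D#4 up a minor seventh is C#5.
A minor seventh up from G#3 gives F#4.
Ab2 up a minor seventh is Gb3.
E##2: a seventh up reaches D, and 10 semitones makes it D##3.
C2 up a minor seventh is Bb2.
A minor seventh up from G#2 gives F#3.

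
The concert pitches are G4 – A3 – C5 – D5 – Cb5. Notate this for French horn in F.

Written C4 sounds as F3 on the French horn in F, so concert pitches are written a perfect fifth up.
G4 to D5
A3 to E4
C5 to G5
D5 to A5
Cb5 to Gb5

D5 E4 G5 A5 Gb5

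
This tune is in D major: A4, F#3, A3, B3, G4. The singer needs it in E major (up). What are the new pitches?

B4 G#3 B3 C#4 A4

From D up to E is a major second; apply that to each pitch.
A4 -> B4
F#3 -> G#3
A3 -> B3
B3 -> C#4
G4 -> A4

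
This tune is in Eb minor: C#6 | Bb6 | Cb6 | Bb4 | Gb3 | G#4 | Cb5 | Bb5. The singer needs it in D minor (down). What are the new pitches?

B#5 A6 Bb5 A4 F3 F##4 Bb4 A5

Eb minor to D minor down is a minor second, so every note moves down by that interval.
C#6 becomes B#5
Bb6 becomes A6
Cb6 becomes Bb5
Bb4 becomes A4
Gb3 becomes F3
G#4 becomes F##4
Cb5 becomes Bb4
Bb5 becomes A5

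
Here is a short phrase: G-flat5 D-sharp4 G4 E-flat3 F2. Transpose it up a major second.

Ab5 E#4 A4 F3 G2

Gb5: a second up reaches A, and 2 semitones makes it Ab5.
D#4 up a major second is E#4.
G4: a second up reaches A, and 2 semitones makes it A4.
Eb3 up a major second is F3.
F2 up a major second is G2.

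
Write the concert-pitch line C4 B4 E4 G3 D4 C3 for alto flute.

The alto flute sounds a perfect fourth below written, so the written part must be a perfect fourth above concert — transpose each note up.
C4 becomes F4
B4 becomes E5
E4 becomes A4
G3 becomes C4
D4 becomes G4
C3 becomes F3

F4 E5 A4 C4 G4 F3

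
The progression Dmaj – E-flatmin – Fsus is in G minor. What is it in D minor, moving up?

Amaj Bbmin Csus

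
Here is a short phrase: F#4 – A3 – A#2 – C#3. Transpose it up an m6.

D5 F4 F#3 A3

F#4 up a minor sixth is D5.
A3 up a minor sixth is F4.
A minor sixth up from A#2 gives F#3.
A minor sixth up from C#3 gives A3.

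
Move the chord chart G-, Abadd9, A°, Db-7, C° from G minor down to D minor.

G minor down to D minor is a perfect fourth; each chord root moves by that interval while the quality stays the same.
G-: root G down a perfect fourth → D, giving D-.
Abadd9: root Ab down a perfect fourth → Eb, giving Ebadd9.
A°: root A down a perfect fourth → E, giving E°.
Db-7: root Db down a perfect fourth → Ab, giving Ab-7.
C°: root C down a perfect fourth → G, giving G°.

D- Ebadd9 E° Ab-7 G°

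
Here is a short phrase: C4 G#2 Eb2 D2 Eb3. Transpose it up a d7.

Bbb4 F3 Dbb3 Cb3 Dbb4

A diminished seventh up from C4 gives Bbb4.
A diminished seventh up from G#2 gives F3.
A diminished seventh up from Eb2 gives Dbb3.
D2: a seventh up reaches C, and 9 semitones makes it Cb3.
Eb3: a seventh up reaches D, and 9 semitones makes it Dbb4.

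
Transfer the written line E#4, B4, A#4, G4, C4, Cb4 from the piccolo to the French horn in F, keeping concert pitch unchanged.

First find concert pitch: the piccolo sounds a perfect octave above written, so E#4 B4 A#4 G4 C4 Cb4 sounds E#5 B5 A#5 G5 C5 Cb5.
Then write for French horn in F: it sounds a perfect fifth below written, so the part must be a perfect fifth above concert.
E#5 → B#5
B5 → F#6
A#5 → E#6
G5 → D6
C5 → G5
Cb5 → Gb5

B#5 F#6 E#6 D6 G5 Gb5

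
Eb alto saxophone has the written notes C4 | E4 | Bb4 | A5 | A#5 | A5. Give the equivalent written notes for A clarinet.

Gb3 Bb3 Fb4 Eb5 E5 Eb5

First find concert pitch: the Eb alto saxophone sounds a major sixth below written, so C4 E4 Bb4 A5 A#5 A5 sounds Eb3 G3 Db4 C5 C#5 C5.
Then write for A clarinet: it sounds a minor third below written, so the part must be a minor third above concert.
Eb3 → Gb3
G3 → Bb3
Db4 → Fb4
C5 → Eb5
C#5 → E5
C5 → Eb5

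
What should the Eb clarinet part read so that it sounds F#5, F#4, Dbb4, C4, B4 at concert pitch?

Written C4 sounds as Eb4 on the Eb clarinet, so concert pitches are written a minor third down.
F#5 to D#5
F#4 to D#4
Dbb4 to Bbb3
C4 to A3
B4 to G#4

D#5 D#4 Bbb3 A3 G#4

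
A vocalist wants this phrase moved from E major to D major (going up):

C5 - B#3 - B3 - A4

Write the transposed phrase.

Bb5 A#4 A4 G5

E major to D major up is a minor seventh, so every note moves up by that interval.
C5 becomes Bb5
B#3 becomes A#4
B3 becomes A4
A4 becomes G5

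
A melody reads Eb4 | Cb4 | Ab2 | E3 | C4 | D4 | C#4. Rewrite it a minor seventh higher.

Db5 Bbb4 Gb3 D4 Bb4 C5 B4

Eb4 gives Db5
Cb4 gives Bbb4
Ab2 gives Gb3
E3 gives D4
C4 gives Bb4
D4 gives C5
C#4 gives B4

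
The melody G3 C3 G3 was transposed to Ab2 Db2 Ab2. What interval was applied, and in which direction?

down a major seventh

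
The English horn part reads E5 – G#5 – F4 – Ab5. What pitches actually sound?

A4 C#5 Bb3 Db5

The English horn sounds a perfect fifth below written, so transpose each written note down a perfect fifth.
E5 gives A4
G#5 gives C#5
F4 gives Bb3
Ab5 gives Db5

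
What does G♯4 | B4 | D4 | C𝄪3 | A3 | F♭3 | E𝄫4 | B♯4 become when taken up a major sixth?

E#5 G#5 B4 A##3 F#4 Db4 Cb5 G##5

G#4 -> E#5
B4 -> G#5
D4 -> B4
C##3 -> A##3
A3 -> F#4
Fb3 -> Db4
Ebb4 -> Cb5
B#4 -> G##5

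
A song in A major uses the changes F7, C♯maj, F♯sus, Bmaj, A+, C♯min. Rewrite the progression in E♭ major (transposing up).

Cb7 Gmaj Csus Fmaj Eb+ Gmin

A major up to E♭ major is a diminished fifth; each chord root moves by that interval while the quality stays the same.
F7: root F up a diminished fifth → Cb, giving Cb7.
C♯maj: root C♯ up a diminished fifth → G, giving Gmaj.
F♯sus: root F♯ up a diminished fifth → C, giving Csus.
Bmaj: root B up a diminished fifth → F, giving Fmaj.
A+: root A up a diminished fifth → Eb, giving Eb+.
C♯min: root C♯ up a diminished fifth → G, giving Gmin.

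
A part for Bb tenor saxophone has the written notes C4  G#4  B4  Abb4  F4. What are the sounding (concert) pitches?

Bb2 F#3 A3 Gbb3 Eb3

Written C4 on the Bb tenor saxophone sounds as Bb2, a major ninth lower; apply that shift to every note.
C4 gives Bb2
G#4 gives F#3
B4 gives A3
Abb4 gives Gbb3
F4 gives Eb3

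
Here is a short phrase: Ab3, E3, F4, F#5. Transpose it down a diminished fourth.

E3 B#2 C#4 C##5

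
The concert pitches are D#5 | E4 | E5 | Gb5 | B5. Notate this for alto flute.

G#5 A4 A5 Cb6 E6

Written C4 sounds as G3 on the alto flute, so concert pitches are written a perfect fourth up.
D#5 to G#5
E4 to A4
E5 to A5
Gb5 to Cb6
B5 to E6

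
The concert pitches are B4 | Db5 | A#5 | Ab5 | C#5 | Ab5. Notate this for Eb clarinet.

G#4 Bb4 F##5 F5 A#4 F5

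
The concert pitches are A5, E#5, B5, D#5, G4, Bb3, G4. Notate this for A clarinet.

C6 G#5 D6 F#5 Bb4 Db4 Bb4

Written C4 sounds as A3 on the A clarinet, so concert pitches are written a minor third up.
A5 becomes C6
E#5 becomes G#5
B5 becomes D6
D#5 becomes F#5
G4 becomes Bb4
Bb3 becomes Db4
G4 becomes Bb4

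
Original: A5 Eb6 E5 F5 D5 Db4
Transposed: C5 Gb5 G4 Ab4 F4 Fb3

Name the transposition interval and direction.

down a major sixth

Take the first pair: A5 → C5. A to C spans 6 letter names, so the interval is some kind of sixth.
C5 to A5 is 9 semitones, which makes it a major sixth; the second version is lower, so the direction is down.
Checking another pair — Db4 → Fb3 — gives the same interval.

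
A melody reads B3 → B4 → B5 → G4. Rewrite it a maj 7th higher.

A#4 A#5 A#6 F#5

B3 gives A#4
B4 gives A#5
B5 gives A#6
G4 gives F#5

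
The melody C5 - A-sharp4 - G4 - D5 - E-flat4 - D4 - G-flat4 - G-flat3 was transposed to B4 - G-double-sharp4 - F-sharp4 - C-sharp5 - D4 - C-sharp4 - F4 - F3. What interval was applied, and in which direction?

Take the first pair: C5 → B4. C to B spans 2 letter names, so the interval is some kind of second.
B4 to C5 is 1 semitone, which makes it a minor second; the second version is lower, so the direction is down.
Checking another pair — Gb3 → F3 — gives the same interval.

down a minor second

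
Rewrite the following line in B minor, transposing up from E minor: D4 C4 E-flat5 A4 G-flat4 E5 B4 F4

From E up to B is a perfect fifth; apply that to each pitch.
D4 becomes A4
C4 becomes G4
Eb5 becomes Bb5
A4 becomes E5
Gb4 becomes Db5
E5 becomes B5
B4 becomes F#5
F4 becomes C5

A4 G4 Bb5 E5 Db5 B5 F#5 C5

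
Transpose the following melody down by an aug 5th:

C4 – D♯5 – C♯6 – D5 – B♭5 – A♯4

Fb3 G4 F5 Gb4 Ebb5 D4

C4 → Fb3
D#5 → G4
C#6 → F5
D5 → Gb4
Bb5 → Ebb5
A#4 → D4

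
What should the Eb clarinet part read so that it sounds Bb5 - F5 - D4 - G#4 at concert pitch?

G5 D5 B3 E#4

Written C4 sounds as Eb4 on the Eb clarinet, so concert pitches are written a minor third down.
Bb5 becomes G5
F5 becomes D5
D4 becomes B3
G#4 becomes E#4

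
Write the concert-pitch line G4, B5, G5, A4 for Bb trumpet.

A4 C#6 A5 B4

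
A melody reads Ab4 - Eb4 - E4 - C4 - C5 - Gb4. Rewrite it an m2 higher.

Bbb4 Fb4 F4 Db4 Db5 Abb4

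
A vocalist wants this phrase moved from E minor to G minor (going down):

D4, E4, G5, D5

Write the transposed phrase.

From E down to G is a major sixth; apply that to each pitch.
D4 to F3
E4 to G3
G5 to Bb4
D5 to F4

F3 G3 Bb4 F4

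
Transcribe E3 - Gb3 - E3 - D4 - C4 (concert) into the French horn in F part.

The French horn in F sounds a perfect fifth below written, so the written part must be a perfect fifth above concert — transpose each note up.
E3 becomes B3
Gb3 becomes Db4
E3 becomes B3
D4 becomes A4
C4 becomes G4

B3 Db4 B3 A4 G4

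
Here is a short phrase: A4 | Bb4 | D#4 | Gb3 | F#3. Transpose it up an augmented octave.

An augmented octave up from A4 gives A#5.
Bb4: an octave up reaches B, and 13 semitones makes it B5.
An augmented octave up from D#4 gives D##5.
An augmented octave up from Gb3 gives G4.
F#3 up an augmented octave is F##4.

A#5 B5 D##5 G4 F##4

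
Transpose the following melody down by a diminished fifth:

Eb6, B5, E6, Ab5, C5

Eb6 gives A5
B5 gives E#5
E6 gives A#5
Ab5 gives D5
C5 gives F#4

A5 E#5 A#5 D5 F#4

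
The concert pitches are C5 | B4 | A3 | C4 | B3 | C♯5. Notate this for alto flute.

F5 E5 D4 F4 E4 F#5

Written C4 sounds as G3 on the alto flute, so concert pitches are written a perfect fourth up.
C5 becomes F5
B4 becomes E5
A3 becomes D4
C4 becomes F4
B3 becomes E4
C#5 becomes F#5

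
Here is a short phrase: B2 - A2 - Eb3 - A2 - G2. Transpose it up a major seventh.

A#3 G#3 D4 G#3 F#3

A major seventh up from B2 gives A#3.
A2 up a major seventh is G#3.
A major seventh up from Eb3 gives D4.
A2 up a major seventh is G#3.
A major seventh up from G2 gives F#3.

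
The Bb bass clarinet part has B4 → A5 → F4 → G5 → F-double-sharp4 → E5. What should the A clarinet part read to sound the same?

C4 Bb4 Gb3 Ab4 G#3 F4

First find concert pitch: the Bb bass clarinet sounds a major ninth below written, so B4 A5 F4 G5 F-double-sharp4 E5 sounds A3 G4 Eb3 F4 E#3 D4.
Then write for A clarinet: it sounds a minor third below written, so the part must be a minor third above concert.
A3 → C4
G4 → Bb4
Eb3 → Gb3
F4 → Ab4
E#3 → G#3
D4 → F4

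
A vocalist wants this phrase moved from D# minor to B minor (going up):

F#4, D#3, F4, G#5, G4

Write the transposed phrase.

D5 B3 Db5 E6 Eb5

D# minor to B minor up is a minor sixth, so every note moves up by that interval.
F#4 gives D5
D#3 gives B3
F4 gives Db5
G#5 gives E6
G4 gives Eb5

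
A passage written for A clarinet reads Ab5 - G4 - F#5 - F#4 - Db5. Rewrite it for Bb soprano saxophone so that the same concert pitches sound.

G5 F#4 E#5 E#4 C5

First find concert pitch: the A clarinet sounds a minor third below written, so Ab5 G4 F#5 F#4 Db5 sounds F5 E4 D#5 D#4 Bb4.
Then write for Bb soprano saxophone: it sounds a major second below written, so the part must be a major second above concert.
F5 → G5
E4 → F#4
D#5 → E#5
D#4 → E#4
Bb4 → C5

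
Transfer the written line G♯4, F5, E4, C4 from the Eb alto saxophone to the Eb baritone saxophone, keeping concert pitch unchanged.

First find concert pitch: the Eb alto saxophone sounds a major sixth below written, so G♯4 F5 E4 C4 sounds B3 Ab4 G3 Eb3.
Then write for Eb baritone saxophone: it sounds a major thirteenth below written, so the part must be a major thirteenth above concert.
B3 → G#5
Ab4 → F6
G3 → E5
Eb3 → C5

G#5 F6 E5 C5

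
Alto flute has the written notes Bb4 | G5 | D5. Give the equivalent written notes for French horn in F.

C5 A5 E5

First find concert pitch: the alto flute sounds a perfect fourth below written, so Bb4 G5 D5 sounds F4 D5 A4.
Then write for French horn in F: it sounds a perfect fifth below written, so the part must be a perfect fifth above concert.
F4 → C5
D5 → A5
A4 → E5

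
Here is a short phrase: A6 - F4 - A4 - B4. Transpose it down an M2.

G6 Eb4 G4 A4

A6 down a major second is G6.
F4: a second down reaches E, and 2 semitones makes it Eb4.
A4 down a major second is G4.
A major second down from B4 gives A4.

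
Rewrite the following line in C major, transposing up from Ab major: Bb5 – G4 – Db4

D6 B4 F4

Ab major to C major up is a major third, so every note moves up by that interval.
Bb5 to D6
G4 to B4
Db4 to F4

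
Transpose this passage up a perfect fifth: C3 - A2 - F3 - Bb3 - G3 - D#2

G3 E3 C4 F4 D4 A#2

C3 → G3
A2 → E3
F3 → C4
Bb3 → F4
G3 → D4
D#2 → A#2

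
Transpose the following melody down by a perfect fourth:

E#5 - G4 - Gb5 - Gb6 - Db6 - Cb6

B#4 D4 Db5 Db6 Ab5 Gb5

E#5 to B#4
G4 to D4
Gb5 to Db5
Gb6 to Db6
Db6 to Ab5
Cb6 to Gb5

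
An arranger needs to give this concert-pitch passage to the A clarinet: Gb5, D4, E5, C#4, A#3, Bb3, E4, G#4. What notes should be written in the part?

Bbb5 F4 G5 E4 C#4 Db4 G4 B4

The A clarinet sounds a minor third below written, so the written part must be a minor third above concert — transpose each note up.
Gb5 gives Bbb5
D4 gives F4
E5 gives G5
C#4 gives E4
A#3 gives C#4
Bb3 gives Db4
E4 gives G4
G#4 gives B4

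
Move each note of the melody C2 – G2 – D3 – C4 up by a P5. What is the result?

A perfect fifth up from C2 gives G2.
G2: a fifth up reaches D, and 7 semitones makes it D3.
D3 up a perfect fifth is A3.
C4: a fifth up reaches G, and 7 semitones makes it G4.

G2 D3 A3 G4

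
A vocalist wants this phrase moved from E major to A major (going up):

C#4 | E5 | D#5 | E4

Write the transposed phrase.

F#4 A5 G#5 A4

From E up to A is a perfect fourth; apply that to each pitch.
C#4 to F#4
E5 to A5
D#5 to G#5
E4 to A4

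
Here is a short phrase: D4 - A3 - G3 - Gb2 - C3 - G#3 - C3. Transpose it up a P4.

G4 D4 C4 Cb3 F3 C#4 F3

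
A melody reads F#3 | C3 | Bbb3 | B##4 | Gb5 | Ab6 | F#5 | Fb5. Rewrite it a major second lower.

F#3 becomes E3
C3 becomes Bb2
Bbb3 becomes Abb3
B##4 becomes A##4
Gb5 becomes Fb5
Ab6 becomes Gb6
F#5 becomes E5
Fb5 becomes Ebb5

E3 Bb2 Abb3 A##4 Fb5 Gb6 E5 Ebb5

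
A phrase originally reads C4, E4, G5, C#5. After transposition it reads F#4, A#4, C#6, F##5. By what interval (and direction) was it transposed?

Take the first pair: C4 → F#4. C to F spans 4 letter names, so the interval is some kind of fourth.
C4 to F#4 is 6 semitones, which makes it an augmented fourth; the second version is higher, so the direction is up.
Checking another pair — C#5 → F##5 — gives the same interval.

up an augmented fourth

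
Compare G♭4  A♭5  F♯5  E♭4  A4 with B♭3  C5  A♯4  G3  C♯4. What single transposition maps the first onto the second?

down a minor sixth

Take the first pair: Gb4 → Bb3. G to B spans 6 letter names, so the interval is some kind of sixth.
Bb3 to Gb4 is 8 semitones, which makes it a minor sixth; the second version is lower, so the direction is down.
Checking another pair — A4 → C#4 — gives the same interval.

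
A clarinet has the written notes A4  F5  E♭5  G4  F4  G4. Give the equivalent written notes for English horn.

First find concert pitch: the A clarinet sounds a minor third below written, so A4 F5 E♭5 G4 F4 G4 sounds F#4 D5 C5 E4 D4 E4.
Then write for English horn: it sounds a perfect fifth below written, so the part must be a perfect fifth above concert.
F#4 → C#5
D5 → A5
C5 → G5
E4 → B4
D4 → A4
E4 → B4

C#5 A5 G5 B4 A4 B4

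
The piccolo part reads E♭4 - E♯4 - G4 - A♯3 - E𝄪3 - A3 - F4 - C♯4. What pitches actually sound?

Eb5 E#5 G5 A#4 E##4 A4 F5 C#5

Written C4 on the piccolo sounds as C5, a perfect octave higher; apply that shift to every note.
Eb4 -> Eb5
E#4 -> E#5
G4 -> G5
A#3 -> A#4
E##3 -> E##4
A3 -> A4
F4 -> F5
C#4 -> C#5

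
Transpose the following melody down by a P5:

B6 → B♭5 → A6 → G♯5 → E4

B6: a fifth down reaches E, and 7 semitones makes it E6.
Bb5 down a perfect fifth is Eb5.
A6 down a perfect fifth is D6.
A perfect fifth down from G#5 gives C#5.
E4 down a perfect fifth is A3.

E6 Eb5 D6 C#5 A3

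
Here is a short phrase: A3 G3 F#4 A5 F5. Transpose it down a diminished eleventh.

E#2 D#2 C##3 E#4 C#4

A3: an eleventh down reaches E, and 16 semitones makes it E#2.
G3 down a diminished eleventh is D#2.
F#4: an eleventh down reaches C, and 16 semitones makes it C##3.
A5: an eleventh down reaches E, and 16 semitones makes it E#4.
F5 down a diminished eleventh is C#4.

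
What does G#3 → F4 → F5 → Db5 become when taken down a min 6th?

G#3 becomes B#2
F4 becomes A3
F5 becomes A4
Db5 becomes F4

B#2 A3 A4 F4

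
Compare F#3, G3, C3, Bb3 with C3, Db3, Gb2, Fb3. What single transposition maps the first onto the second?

down an augmented fourth

Take the first pair: F#3 → C3. F to C spans 4 letter names, so the interval is some kind of fourth.
C3 to F#3 is 6 semitones, which makes it an augmented fourth; the second version is lower, so the direction is down.
Checking another pair — Bb3 → Fb3 — gives the same interval.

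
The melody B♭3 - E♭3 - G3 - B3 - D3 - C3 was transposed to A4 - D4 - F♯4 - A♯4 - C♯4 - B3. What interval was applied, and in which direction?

up a major seventh

Take the first pair: Bb3 → A4. B to A spans 7 letter names, so the interval is some kind of seventh.
Bb3 to A4 is 11 semitones, which makes it a major seventh; the second version is higher, so the direction is up.
Checking another pair — C3 → B3 — gives the same interval.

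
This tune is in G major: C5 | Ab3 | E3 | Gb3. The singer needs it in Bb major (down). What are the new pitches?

Eb4 Cb3 G2 Bbb2

G major to Bb major down is a major sixth, so every note moves down by that interval.
C5 → Eb4
Ab3 → Cb3
E3 → G2
Gb3 → Bbb2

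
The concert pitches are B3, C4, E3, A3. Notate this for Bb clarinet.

The Bb clarinet sounds a major second below written, so the written part must be a major second above concert — transpose each note up.
B3 becomes C#4
C4 becomes D4
E3 becomes F#3
A3 becomes B3

C#4 D4 F#3 B3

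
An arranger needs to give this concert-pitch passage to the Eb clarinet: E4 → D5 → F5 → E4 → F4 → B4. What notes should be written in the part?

C#4 B4 D5 C#4 D4 G#4

The Eb clarinet sounds a minor third above written, so the written part must be a minor third below concert — transpose each note down.
E4 -> C#4
D5 -> B4
F5 -> D5
E4 -> C#4
F4 -> D4
B4 -> G#4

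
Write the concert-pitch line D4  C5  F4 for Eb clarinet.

The Eb clarinet sounds a minor third above written, so the written part must be a minor third below concert — transpose each note down.
D4 to B3
C5 to A4
F4 to D4

B3 A4 D4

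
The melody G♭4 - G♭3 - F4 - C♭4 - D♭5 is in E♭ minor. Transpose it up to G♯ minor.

B4 B3 A#4 E4 F#5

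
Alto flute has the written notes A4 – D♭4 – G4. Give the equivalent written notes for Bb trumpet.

F#4 Bb3 E4

First find concert pitch: the alto flute sounds a perfect fourth below written, so A4 D♭4 G4 sounds E4 Ab3 D4.
Then write for Bb trumpet: it sounds a major second below written, so the part must be a major second above concert.
E4 → F#4
Ab3 → Bb3
D4 → E4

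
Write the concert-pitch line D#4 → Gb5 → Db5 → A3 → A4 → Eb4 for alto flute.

G#4 Cb6 Gb5 D4 D5 Ab4

Written C4 sounds as G3 on the alto flute, so concert pitches are written a perfect fourth up.
D#4 to G#4
Gb5 to Cb6
Db5 to Gb5
A3 to D4
A4 to D5
Eb4 to Ab4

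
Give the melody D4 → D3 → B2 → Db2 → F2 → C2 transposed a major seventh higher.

A major seventh up from D4 gives C#5.
D3: a seventh up reaches C, and 11 semitones makes it C#4.
B2 up a major seventh is A#3.
Db2: a seventh up reaches C, and 11 semitones makes it C3.
F2: a seventh up reaches E, and 11 semitones makes it E3.
A major seventh up from C2 gives B2.

C#5 C#4 A#3 C3 E3 B2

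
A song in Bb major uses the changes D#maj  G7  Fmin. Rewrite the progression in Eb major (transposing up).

Bb major up to Eb major is a perfect fourth; each chord root moves by that interval while the quality stays the same.
D#maj: root D# up a perfect fourth → G#, giving G#maj.
G7: root G up a perfect fourth → C, giving C7.
Fmin: root F up a perfect fourth → Bb, giving Bbmin.

G#maj C7 Bbmin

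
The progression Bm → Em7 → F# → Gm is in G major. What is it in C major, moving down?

Em Am7 B Cm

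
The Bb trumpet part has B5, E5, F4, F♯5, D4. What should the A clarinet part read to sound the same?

C6 F5 Gb4 G5 Eb4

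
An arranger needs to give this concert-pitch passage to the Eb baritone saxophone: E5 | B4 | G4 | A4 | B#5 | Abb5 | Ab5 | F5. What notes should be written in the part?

C#7 G#6 E6 F#6 G##7 Fb7 F7 D7

Written C4 sounds as Eb2 on the Eb baritone saxophone, so concert pitches are written a major thirteenth up.
E5 becomes C#7
B4 becomes G#6
G4 becomes E6
A4 becomes F#6
B#5 becomes G##7
Abb5 becomes Fb7
Ab5 becomes F7
F5 becomes D7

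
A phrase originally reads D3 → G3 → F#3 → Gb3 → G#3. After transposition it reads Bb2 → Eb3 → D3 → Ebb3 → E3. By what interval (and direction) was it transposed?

down a major third

From D3 to Bb2 is 3 letter names — a third of some quality.
Bb2 to D3 is 4 semitones, which makes it a major third; the second version is lower, so the direction is down.
Checking another pair — G#3 → E3 — gives the same interval.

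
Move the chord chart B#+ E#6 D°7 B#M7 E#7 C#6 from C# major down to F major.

C# major down to F major is an augmented fifth; each chord root moves by that interval while the quality stays the same.
B#+: root B# down an augmented fifth → E, giving E+.
E#6: root E# down an augmented fifth → A, giving A6.
D°7: root D down an augmented fifth → Gb, giving Gb°7.
B#M7: root B# down an augmented fifth → E, giving EM7.
E#7: root E# down an augmented fifth → A, giving A7.
C#6: root C# down an augmented fifth → F, giving F6.

E+ A6 Gb°7 EM7 A7 F6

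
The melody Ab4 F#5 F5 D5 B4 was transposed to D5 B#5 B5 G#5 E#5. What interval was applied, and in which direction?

Take the first pair: Ab4 → D5. A to D spans 4 letter names, so the interval is some kind of fourth.
Ab4 to D5 is 6 semitones, which makes it an augmented fourth; the second version is higher, so the direction is up.
Checking another pair — B4 → E#5 — gives the same interval.

up an augmented fourth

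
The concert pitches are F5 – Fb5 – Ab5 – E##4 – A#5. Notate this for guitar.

The guitar sounds a perfect octave below written, so the written part must be a perfect octave above concert — transpose each note up.
F5 gives F6
Fb5 gives Fb6
Ab5 gives Ab6
E##4 gives E##5
A#5 gives A#6

F6 Fb6 Ab6 E##5 A#6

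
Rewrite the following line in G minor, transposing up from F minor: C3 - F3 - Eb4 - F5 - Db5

D3 G3 F4 G5 Eb5

From F up to G is a major second; apply that to each pitch.
C3 to D3
F3 to G3
Eb4 to F4
F5 to G5
Db5 to Eb5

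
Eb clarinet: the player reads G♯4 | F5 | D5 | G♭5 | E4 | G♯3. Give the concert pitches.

B4 Ab5 F5 Bbb5 G4 B3

Written C4 on the Eb clarinet sounds as Eb4, a minor third higher; apply that shift to every note.
G#4 → B4
F5 → Ab5
D5 → F5
Gb5 → Bbb5
E4 → G4
G#3 → B3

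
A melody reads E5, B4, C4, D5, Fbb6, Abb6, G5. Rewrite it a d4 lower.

B#4 F##4 G#3 A#4 Cb6 Eb6 D#5

E5: a fourth down reaches B, and 4 semitones makes it B#4.
A diminished fourth down from B4 gives F##4.
A diminished fourth down from C4 gives G#3.
D5 down a diminished fourth is A#4.
Fbb6 down a diminished fourth is Cb6.
A diminished fourth down from Abb6 gives Eb6.
A diminished fourth down from G5 gives D#5.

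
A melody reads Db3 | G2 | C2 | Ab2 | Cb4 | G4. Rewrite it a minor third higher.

Fb3 Bb2 Eb2 Cb3 Ebb4 Bb4

Db3 gives Fb3
G2 gives Bb2
C2 gives Eb2
Ab2 gives Cb3
Cb4 gives Ebb4
G4 gives Bb4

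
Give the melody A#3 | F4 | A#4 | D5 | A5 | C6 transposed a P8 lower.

A#3 gives A#2
F4 gives F3
A#4 gives A#3
D5 gives D4
A5 gives A4
C6 gives C5

A#2 F3 A#3 D4 A4 C5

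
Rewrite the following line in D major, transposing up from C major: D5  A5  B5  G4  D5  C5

E5 B5 C#6 A4 E5 D5

From C up to D is a major second; apply that to each pitch.
D5 gives E5
A5 gives B5
B5 gives C#6
G4 gives A4
D5 gives E5
C5 gives D5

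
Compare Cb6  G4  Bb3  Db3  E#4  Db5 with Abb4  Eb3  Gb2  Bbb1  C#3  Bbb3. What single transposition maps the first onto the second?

Take the first pair: Cb6 → Abb4. C to A spans 10 letter names, so the interval is some kind of tenth.
Abb4 to Cb6 is 16 semitones, which makes it a major tenth; the second version is lower, so the direction is down.
Checking another pair — Db5 → Bbb3 — gives the same interval.

down a major tenth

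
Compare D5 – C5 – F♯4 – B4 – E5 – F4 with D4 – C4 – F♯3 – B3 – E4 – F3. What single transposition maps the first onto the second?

down a perfect octave

Take the first pair: D5 → D4. D to D spans 8 letter names, so the interval is some kind of octave.
D4 to D5 is 12 semitones, which makes it a perfect octave; the second version is lower, so the direction is down.
Checking another pair — F4 → F3 — gives the same interval.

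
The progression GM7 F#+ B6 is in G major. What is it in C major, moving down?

CM7 B+ E6

G major down to C major is a perfect fifth; each chord root moves by that interval while the quality stays the same.
GM7: root G down a perfect fifth → C, giving CM7.
F#+: root F# down a perfect fifth → B, giving B+.
B6: root B down a perfect fifth → E, giving E6.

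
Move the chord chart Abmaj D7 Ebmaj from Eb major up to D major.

Eb major up to D major is a major seventh; each chord root moves by that interval while the quality stays the same.
Abmaj: root Ab up a major seventh → G, giving Gmaj.
D7: root D up a major seventh → C#, giving C#7.
Ebmaj: root Eb up a major seventh → D, giving Dmaj.

Gmaj C#7 Dmaj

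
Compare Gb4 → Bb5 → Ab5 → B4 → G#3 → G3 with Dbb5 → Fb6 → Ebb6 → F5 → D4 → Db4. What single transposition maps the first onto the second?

up a diminished fifth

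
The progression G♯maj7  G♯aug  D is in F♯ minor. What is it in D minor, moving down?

F♯ minor down to D minor is a major third; each chord root moves by that interval while the quality stays the same.
G♯maj7: root G♯ down a major third → E, giving Emaj7.
G♯aug: root G♯ down a major third → E, giving Eaug.
D: root D down a major third → Bb, giving Bb.

Emaj7 Eaug Bb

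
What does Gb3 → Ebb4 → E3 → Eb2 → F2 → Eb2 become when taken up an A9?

A4 F5 F##4 F#3 G#3 F#3

Gb3 becomes A4
Ebb4 becomes F5
E3 becomes F##4
Eb2 becomes F#3
F2 becomes G#3
Eb2 becomes F#3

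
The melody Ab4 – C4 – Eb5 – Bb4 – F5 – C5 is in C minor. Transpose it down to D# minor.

From C down to D# is a diminished seventh; apply that to each pitch.
Ab4 to B3
C4 to D#3
Eb5 to F#4
Bb4 to C#4
F5 to G#4
C5 to D#4

B3 D#3 F#4 C#4 G#4 D#4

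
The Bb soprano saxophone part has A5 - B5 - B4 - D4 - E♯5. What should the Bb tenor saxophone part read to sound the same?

First find concert pitch: the Bb soprano saxophone sounds a major second below written, so A5 B5 B4 D4 E♯5 sounds G5 A5 A4 C4 D#5.
Then write for Bb tenor saxophone: it sounds a major ninth below written, so the part must be a major ninth above concert.
G5 → A6
A5 → B6
A4 → B5
C4 → D5
D#5 → E#6

A6 B6 B5 D5 E#6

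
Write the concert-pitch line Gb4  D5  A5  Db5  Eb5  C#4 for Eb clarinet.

The Eb clarinet sounds a minor third above written, so the written part must be a minor third below concert — transpose each note down.
Gb4 -> Eb4
D5 -> B4
A5 -> F#5
Db5 -> Bb4
Eb5 -> C5
C#4 -> A#3

Eb4 B4 F#5 Bb4 C5 A#3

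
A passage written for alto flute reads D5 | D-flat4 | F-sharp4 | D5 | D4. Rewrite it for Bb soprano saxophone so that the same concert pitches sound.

B4 Bb3 D#4 B4 B3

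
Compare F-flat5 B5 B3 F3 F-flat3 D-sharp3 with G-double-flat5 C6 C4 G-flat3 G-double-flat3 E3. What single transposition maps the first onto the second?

up a minor second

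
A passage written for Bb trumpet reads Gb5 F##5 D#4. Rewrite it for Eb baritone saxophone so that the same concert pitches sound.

Db7 C##7 A#5

First find concert pitch: the Bb trumpet sounds a major second below written, so Gb5 F##5 D#4 sounds Fb5 E#5 C#4.
Then write for Eb baritone saxophone: it sounds a major thirteenth below written, so the part must be a major thirteenth above concert.
Fb5 → Db7
E#5 → C##7
C#4 → A#5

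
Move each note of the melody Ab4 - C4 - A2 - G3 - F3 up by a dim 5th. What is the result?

Ab4 up a diminished fifth is Ebb5.
C4: a fifth up reaches G, and 6 semitones makes it Gb4.
A2: a fifth up reaches E, and 6 semitones makes it Eb3.
G3: a fifth up reaches D, and 6 semitones makes it Db4.
F3 up a diminished fifth is Cb4.

Ebb5 Gb4 Eb3 Db4 Cb4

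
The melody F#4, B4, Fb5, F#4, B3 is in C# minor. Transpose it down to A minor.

D4 G4 Dbb5 D4 G3

C# minor to A minor down is a major third, so every note moves down by that interval.
F#4 becomes D4
B4 becomes G4
Fb5 becomes Dbb5
F#4 becomes D4
B3 becomes G3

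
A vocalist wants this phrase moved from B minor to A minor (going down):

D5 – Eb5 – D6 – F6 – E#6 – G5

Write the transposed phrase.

From B down to A is a major second; apply that to each pitch.
D5 → C5
Eb5 → Db5
D6 → C6
F6 → Eb6
E#6 → D#6
G5 → F5

C5 Db5 C6 Eb6 D#6 F5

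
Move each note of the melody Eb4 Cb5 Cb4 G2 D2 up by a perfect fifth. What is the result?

Eb4 up a perfect fifth is Bb4.
Cb5 up a perfect fifth is Gb5.
A perfect fifth up from Cb4 gives Gb4.
G2 up a perfect fifth is D3.
D2: a fifth up reaches A, and 7 semitones makes it A2.

Bb4 Gb5 Gb4 D3 A2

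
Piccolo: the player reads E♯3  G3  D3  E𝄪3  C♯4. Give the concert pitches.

The piccolo sounds a perfect octave above written, so transpose each written note up a perfect octave.
E#3 -> E#4
G3 -> G4
D3 -> D4
E##3 -> E##4
C#4 -> C#5

E#4 G4 D4 E##4 C#5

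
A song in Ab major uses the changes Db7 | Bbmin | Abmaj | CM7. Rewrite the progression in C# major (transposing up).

Ab major up to C# major is an augmented third; each chord root moves by that interval while the quality stays the same.
Db7: root Db up an augmented third → F#, giving F#7.
Bbmin: root Bb up an augmented third → D#, giving D#min.
Abmaj: root Ab up an augmented third → C#, giving C#maj.
CM7: root C up an augmented third → E#, giving E#M7.

F#7 D#min C#maj E#M7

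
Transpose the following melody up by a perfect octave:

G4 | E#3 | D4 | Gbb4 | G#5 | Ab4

G5 E#4 D5 Gbb5 G#6 Ab5

G4 → G5
E#3 → E#4
D4 → D5
Gbb4 → Gbb5
G#5 → G#6
Ab4 → Ab5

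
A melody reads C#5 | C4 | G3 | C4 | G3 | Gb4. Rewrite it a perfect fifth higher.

G#5 G4 D4 G4 D4 Db5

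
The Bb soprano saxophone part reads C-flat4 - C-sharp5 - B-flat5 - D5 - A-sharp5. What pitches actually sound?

Bbb3 B4 Ab5 C5 G#5

The Bb soprano saxophone sounds a major second below written, so transpose each written note down a major second.
Cb4 becomes Bbb3
C#5 becomes B4
Bb5 becomes Ab5
D5 becomes C5
A#5 becomes G#5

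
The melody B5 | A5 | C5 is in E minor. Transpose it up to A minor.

E6 D6 F5

From E up to A is a perfect fourth; apply that to each pitch.
B5 -> E6
A5 -> D6
C5 -> F5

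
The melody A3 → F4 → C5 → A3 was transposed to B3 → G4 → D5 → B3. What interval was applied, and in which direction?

up a major second

Take the first pair: A3 → B3. A to B spans 2 letter names, so the interval is some kind of second.
A3 to B3 is 2 semitones, which makes it a major second; the second version is higher, so the direction is up.
Checking another pair — A3 → B3 — gives the same interval.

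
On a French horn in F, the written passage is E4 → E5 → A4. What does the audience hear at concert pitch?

A3 A4 D4

Written C4 on the French horn in F sounds as F3, a perfect fifth lower; apply that shift to every note.
E4 gives A3
E5 gives A4
A4 gives D4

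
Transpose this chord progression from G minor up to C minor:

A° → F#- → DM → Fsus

G minor up to C minor is a perfect fourth; each chord root moves by that interval while the quality stays the same.
A°: root A up a perfect fourth → D, giving D°.
F#-: root F# up a perfect fourth → B, giving B-.
DM: root D up a perfect fourth → G, giving GM.
Fsus: root F up a perfect fourth → Bb, giving Bbsus.

D° B- GM Bbsus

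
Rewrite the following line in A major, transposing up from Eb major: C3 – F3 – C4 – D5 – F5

From Eb up to A is an augmented fourth; apply that to each pitch.
C3 -> F#3
F3 -> B3
C4 -> F#4
D5 -> G#5
F5 -> B5

F#3 B3 F#4 G#5 B5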